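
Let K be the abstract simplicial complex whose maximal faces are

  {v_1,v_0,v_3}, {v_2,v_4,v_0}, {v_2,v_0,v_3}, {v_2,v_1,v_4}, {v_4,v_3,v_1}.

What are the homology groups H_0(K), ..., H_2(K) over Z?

H_0 ≅ Z,  H_1 ≅ Z,  H_2 = 0.

Take the total order v_0 < v_1 < v_2 < v_3 < v_4 on the vertex set. Then K (dimension 2) consists of the simplices:

  0-simplices (5): [v_0], [v_1], [v_2], [v_3], [v_4]
  1-simplices (10): [v_0,v_1], [v_0,v_2], [v_0,v_3], [v_0,v_4], [v_1,v_2], [v_1,v_3], [v_1,v_4], [v_2,v_3], [v_2,v_4], [v_3,v_4]
  2-simplices (5): [v_0,v_1,v_3], [v_0,v_2,v_3], [v_0,v_2,v_4], [v_1,v_2,v_4], [v_1,v_3,v_4]

giving chain groups C_0 ≅ Z^5, C_1 ≅ Z^10, C_2 ≅ Z^5.

∂_1: C_1 → C_0 maps an edge to its endpoints' difference, ∂[p,q] = q − p. For instance
  ∂[v_2,v_3] = [v_3] − [v_2].
As a 5×10 matrix over Z this has rank 4, with invariant factors (1,1,1,1).

∂_2: C_2 → C_1 sends each 2-simplex [p,q,r] to [q,r] − [p,r] + [p,q]. For instance
  ∂[v_1,v_3,v_4] = [v_3,v_4] − [v_1,v_4] + [v_1,v_3],
  ∂[v_0,v_2,v_3] = [v_2,v_3] − [v_0,v_3] + [v_0,v_2].
The 10×5 boundary matrix has rank 5 and Smith normal form diag(1,1,1,1,1).

Now H_k = ker ∂_k / im ∂_{k+1}, so:

  H_0: rank C_0 − rank ∂_1 = 5 − 4 = 1, and the invariant factors of ∂_1 are all 1, so H_0 = Z.
  H_1: rank ker ∂_1 − rank ∂_2 = (10 − 4) − 5 = 1, and the invariant factors of ∂_2 are all 1, so H_1 = Z.
  H_2: rank ker ∂_2 − rank ∂_3 = (5 − 5) − 0 = 0, and there is no ∂_3, so H_2 = 0.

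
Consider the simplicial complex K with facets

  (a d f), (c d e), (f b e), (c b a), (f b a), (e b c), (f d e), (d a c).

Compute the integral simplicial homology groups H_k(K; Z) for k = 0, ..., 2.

H_0 = Z,  H_1 = 0,  H_2 = Z.

We work with the vertex ordering a < b < c < d < e < f. The simplices of K, each written with vertices in increasing order, are:

  0-simplices (6): a, b, c, d, e, f
  1-simplices (12): ab, ac, ad, af, bc, be, bf, cd, ce, de, df, ef
  2-simplices (8): abc, abf, acd, adf, bce, bef, cde, def

so the chain groups are C_0 ≅ Z^6, C_1 ≅ Z^12, C_2 ≅ Z^8.

Boundary ∂_1: C_1 → C_0 sends each edge [p,q] (with p < q) to q − p. For instance
  ∂df = f − d.
As a 6×12 matrix over Z this has rank 5, with invariant factors (1,1,1,1,1).

The boundary map ∂_2: C_2 → C_1 acts by ∂[p,q,r] = [q,r] − [p,r] + [p,q]. For instance
  ∂abf = bf − af + ab,
  ∂cde = de − ce + cd.
This gives a 12×8 integer matrix of rank 7; reducing to Smith normal form yields diagonal entries (1,1,1,1,1,1,1).

Computing H_k = (kernel of ∂_k) / (image of ∂_{k+1}):

  H_0: rank C_0 − rank ∂_1 = 6 − 5 = 1, and the invariant factors of ∂_1 are all 1, so H_0 ≅ Z.
  H_1: rank ker ∂_1 − rank ∂_2 = (12 − 5) − 7 = 0, and the invariant factors of ∂_2 are all 1, so H_1 ≅ 0.
  H_2: rank ker ∂_2 − rank ∂_3 = (8 − 7) − 0 = 1, and there is no ∂_3, so H_2 ≅ Z.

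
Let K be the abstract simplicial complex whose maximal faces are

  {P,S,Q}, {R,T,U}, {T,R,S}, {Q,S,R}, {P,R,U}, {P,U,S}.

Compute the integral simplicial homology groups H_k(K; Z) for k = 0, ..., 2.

We work with the vertex ordering P < Q < R < S < T < U. The simplices of K, each written with vertices in increasing order, are:

  0-simplices (6): P, Q, R, S, T, U
  1-simplices (12): PQ, PR, PS, PU, QR, QS, RS, RT, RU, ST, SU, TU
  2-simplices (6): PQS, PRU, PSU, QRS, RST, RTU

giving chain groups C_0 ≅ Z^6, C_1 ≅ Z^12, C_2 ≅ Z^6.

Boundary ∂_1: C_1 → C_0 is given by ∂[p,q] = [q] − [p].
The resulting 6×12 matrix has rank 5, and its Smith normal form has invariant factors (1,1,1,1,1).

The boundary map ∂_2: C_2 → C_1 sends each 2-simplex [p,q,r] to [q,r] − [p,r] + [p,q]. For instance
  ∂PQS = QS − PS + PQ,
  ∂PRU = RU − PU + PR.
As a 12×6 matrix over Z this has rank 6, with invariant factors (1,1,1,1,1,1).

Computing H_k = (kernel of ∂_k) / (image of ∂_{k+1}):

  H_0: rank C_0 − rank ∂_1 = 6 − 5 = 1, and the invariant factors of ∂_1 are all 1, so H_0 ≅ Z.
  H_1: rank ker ∂_1 − rank ∂_2 = (12 − 5) − 6 = 1, and the invariant factors of ∂_2 are all 1, so H_1 ≅ Z.
  H_2: rank ker ∂_2 − rank ∂_3 = (6 − 6) − 0 = 0, and there is no ∂_3, so H_2 ≅ 0.

As a check, the Euler characteristic is 6 − 12 + 6 = 0, which agrees with 1 − 1 + 0 = 0.

H_0 ≅ Z,  H_1 ≅ Z,  H_2 = 0.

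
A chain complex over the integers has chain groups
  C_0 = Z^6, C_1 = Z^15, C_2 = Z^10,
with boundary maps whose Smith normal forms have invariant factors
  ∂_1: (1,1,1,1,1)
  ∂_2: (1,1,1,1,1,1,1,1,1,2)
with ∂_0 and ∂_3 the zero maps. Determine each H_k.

H_0: b_0 = 6 − 0 − 5 = 1; torsion from ∂_1 factors > 1: none. So H_0 = Z.
H_1: b_1 = 15 − 5 − 10 = 0; torsion from ∂_2 factors > 1: [2]. So H_1 = Z/2.
H_2: b_2 = 10 − 10 − 0 = 0; torsion from ∂_3 factors > 1: none. So H_2 = 0.

H_0 = Z,  H_1 = Z/2,  H_2 = 0.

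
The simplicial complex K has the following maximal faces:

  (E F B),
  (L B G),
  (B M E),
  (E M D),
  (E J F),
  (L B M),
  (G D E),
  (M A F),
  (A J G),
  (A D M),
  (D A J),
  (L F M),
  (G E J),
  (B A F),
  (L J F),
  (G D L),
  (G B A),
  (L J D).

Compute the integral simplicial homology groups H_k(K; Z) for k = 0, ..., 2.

We work with the vertex ordering A < B < D < E < F < G < J < L < M. The simplices of K, each written with vertices in increasing order, are:

  0-simplices (9): A, B, D, E, F, G, J, L, M
  1-simplices (27): AB, AD, AF, AG, AJ, AM, BE, BF, BG, BL, BM, DE, DG, DJ, DL, DM, EF, EG, EJ, EM, FJ, FL, FM, GJ, GL, JL, LM
  2-simplices (18): ABF, ABG, ADJ, ADM, AFM, AGJ, BEF, BEM, BGL, BLM, DEG, DEM, DGL, DJL, EFJ, EGJ, FJL, FLM

so the chain groups are C_0 ≅ Z^9, C_1 ≅ Z^27, C_2 ≅ Z^18.

The boundary map ∂_1: C_1 → C_0 is given by ∂[p,q] = [q] − [p].
This gives a 9×27 integer matrix of rank 8; reducing to Smith normal form yields diagonal entries (1,1,1,1,1,1,1,1).

∂_2: C_2 → C_1 sends each 2-simplex [p,q,r] to [q,r] − [p,r] + [p,q]. For instance
  ∂DEG = EG − DG + DE,
  ∂EFJ = FJ − EJ + EF.
The resulting 27×18 matrix has rank 18, and its Smith normal form has invariant factors (1,1,1,1,1,1,1,1,1,1,1,1,1,1,1,1,1,2).

Computing H_k = (kernel of ∂_k) / (image of ∂_{k+1}):

  H_0: rank C_0 − rank ∂_1 = 9 − 8 = 1, and the invariant factors of ∂_1 are all 1, so H_0 = Z.
  H_1: rank ker ∂_1 − rank ∂_2 = (27 − 8) − 18 = 1, and ∂_2 has invariant factor 2 > 1, so H_1 = Z ⊕ Z/2.
  H_2: rank ker ∂_2 − rank ∂_3 = (18 − 18) − 0 = 0, and there is no ∂_3, so H_2 = 0.

(K is a triangulation of the Klein bottle.)

H_0 = Z,  H_1 = Z ⊕ Z/2,  H_2 = 0.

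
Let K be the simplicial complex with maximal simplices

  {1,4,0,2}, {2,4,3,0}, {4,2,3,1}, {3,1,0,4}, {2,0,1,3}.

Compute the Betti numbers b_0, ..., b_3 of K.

We work with the vertex ordering 0 < 1 < 2 < 3 < 4. The simplices of K, each written with vertices in increasing order, are:

  0-simplices (5): [0], [1], [2], [3], [4]
  1-simplices (10): [0,1], [0,2], [0,3], [0,4], [1,2], [1,3], [1,4], [2,3], [2,4], [3,4]
  2-simplices (10): [0,1,2], [0,1,3], [0,1,4], [0,2,3], [0,2,4], [0,3,4], [1,2,3], [1,2,4], [1,3,4], [2,3,4]
  3-simplices (5): [0,1,2,3], [0,1,2,4], [0,1,3,4], [0,2,3,4], [1,2,3,4]

Hence C_0 ≅ Z^5, C_1 ≅ Z^10, C_2 ≅ Z^10, C_3 ≅ Z^5.

Boundary ∂_1: C_1 → C_0 maps an edge to its endpoints' difference, ∂[p,q] = q − p. For instance
  ∂[0,3] = [3] − [0].
This gives a 5×10 integer matrix of rank 4; reducing to Smith normal form yields diagonal entries (1,1,1,1).

∂_2: C_2 → C_1 acts by ∂[p,q,r] = [q,r] − [p,r] + [p,q]. For instance
  ∂[0,3,4] = [3,4] − [0,4] + [0,3],
  ∂[0,2,4] = [2,4] − [0,4] + [0,2].
As a 10×10 matrix over Z this has rank 6, with invariant factors (1,1,1,1,1,1).

Boundary ∂_3: C_3 → C_2 sends each 3-simplex σ to the alternating sum Σ_i (−1)^i (σ with its i-th vertex removed). For instance
  ∂[0,1,2,4] = [1,2,4] − [0,2,4] + [0,1,4] − [0,1,2],
  ∂[0,1,2,3] = [1,2,3] − [0,2,3] + [0,1,3] − [0,1,2].
As a 10×5 matrix over Z this has rank 4, with invariant factors (1,1,1,1).

Reading off H_k = ker ∂_k / im ∂_{k+1}:

  H_0: rank C_0 − rank ∂_1 = 5 − 4 = 1, and the invariant factors of ∂_1 are all 1, so H_0 ≅ Z.
  H_1: rank ker ∂_1 − rank ∂_2 = (10 − 4) − 6 = 0, and the invariant factors of ∂_2 are all 1, so H_1 ≅ 0.
  H_2: rank ker ∂_2 − rank ∂_3 = (10 − 6) − 4 = 0, and the invariant factors of ∂_3 are all 1, so H_2 ≅ 0.
  H_3: rank ker ∂_3 − rank ∂_4 = (5 − 4) − 0 = 1, and there is no ∂_4, so H_3 ≅ Z.

As a check, the Euler characteristic is 5 − 10 + 10 − 5 = 0, which agrees with 1 − 0 + 0 − 1 = 0.

Hence the Betti numbers are b_0 = 1, b_1 = 0, b_2 = 0, b_3 = 1.

b_0 = 1, b_1 = 0, b_2 = 0, b_3 = 1.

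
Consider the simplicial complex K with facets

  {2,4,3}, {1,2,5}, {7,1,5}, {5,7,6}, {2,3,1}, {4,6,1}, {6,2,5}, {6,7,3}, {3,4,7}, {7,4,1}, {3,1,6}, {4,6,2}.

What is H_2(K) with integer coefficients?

H_2 = 0.

K has 7 vertices, 18 edges, 12 triangles.
rank ∂_2 = 12, rank ∂_3 = 0 ⇒ b_2 = 12 − 12 − 0 = 0. So H_2 = 0.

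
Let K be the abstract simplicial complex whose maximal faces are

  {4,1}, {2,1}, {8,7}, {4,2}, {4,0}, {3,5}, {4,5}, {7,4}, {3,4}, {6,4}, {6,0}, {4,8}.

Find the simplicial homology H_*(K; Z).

Order the vertices as 0 < 1 < 2 < 3 < 4 < 5 < 6 < 7 < 8. Listing each simplex with vertices in this order, K has dimension 1 with simplices:

  0-simplices (9): [0], [1], [2], [3], [4], [5], [6], [7], [8]
  1-simplices (12): [0,4], [0,6], [1,2], [1,4], [2,4], [3,4], [3,5], [4,5], [4,6], [4,7], [4,8], [7,8]

Hence C_0 ≅ Z^9, C_1 ≅ Z^12.

Boundary ∂_1: C_1 → C_0 is given by ∂[p,q] = [q] − [p]. For instance
  ∂[4,7] = [7] − [4].
The resulting 9×12 matrix has rank 8, and its Smith normal form has invariant factors (1,1,1,1,1,1,1,1).

From H_k ≅ ker(∂_k) / im(∂_{k+1}) we obtain:

  H_0: rank C_0 − rank ∂_1 = 9 − 8 = 1, and the invariant factors of ∂_1 are all 1, so H_0 ≅ Z.
  H_1: rank ker ∂_1 − rank ∂_2 = (12 − 8) − 0 = 4, and there is no ∂_2, so H_1 ≅ Z^4.

H_0 = Z,  H_1 = Z^4.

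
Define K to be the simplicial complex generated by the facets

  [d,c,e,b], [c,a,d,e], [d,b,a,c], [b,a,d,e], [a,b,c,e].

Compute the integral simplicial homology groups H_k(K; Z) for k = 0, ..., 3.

H_0 ≅ Z,  H_1 = 0,  H_2 = 0,  H_3 ≅ Z.

Fix the vertex order a < b < c < d < e and write every simplex with vertices in increasing order. Then dim K = 3 and the simplices of K are:

  0-simplices (5): a, b, c, d, e
  1-simplices (10): ab, ac, ad, ae, bc, bd, be, cd, ce, de
  2-simplices (10): abc, abd, abe, acd, ace, ade, bcd, bce, bde, cde
  3-simplices (5): abcd, abce, abde, acde, bcde

giving chain groups C_0 ≅ Z^5, C_1 ≅ Z^10, C_2 ≅ Z^10, C_3 ≅ Z^5.

∂_1: C_1 → C_0 is given by ∂[p,q] = [q] − [p].
The resulting 5×10 matrix has rank 4, and its Smith normal form has invariant factors (1,1,1,1).

Boundary ∂_2: C_2 → C_1 acts by ∂[p,q,r] = [q,r] − [p,r] + [p,q]. For instance
  ∂abc = bc − ac + ab,
  ∂ace = ce − ae + ac.
The resulting 10×10 matrix has rank 6, and its Smith normal form has invariant factors (1,1,1,1,1,1).

Boundary ∂_3: C_3 → C_2 sends each 3-simplex σ to the alternating sum Σ_i (−1)^i (σ with its i-th vertex removed). For instance
  ∂bcde = cde − bde + bce − bcd,
  ∂acde = cde − ade + ace − acd.
The resulting 10×5 matrix has rank 4, and its Smith normal form has invariant factors (1,1,1,1).

Reading off H_k = ker ∂_k / im ∂_{k+1}:

  H_0: rank C_0 − rank ∂_1 = 5 − 4 = 1, and the invariant factors of ∂_1 are all 1, so H_0 ≅ Z.
  H_1: rank ker ∂_1 − rank ∂_2 = (10 − 4) − 6 = 0, and the invariant factors of ∂_2 are all 1, so H_1 ≅ 0.
  H_2: rank ker ∂_2 − rank ∂_3 = (10 − 6) − 4 = 0, and the invariant factors of ∂_3 are all 1, so H_2 ≅ 0.
  H_3: rank ker ∂_3 − rank ∂_4 = (5 − 4) − 0 = 1, and there is no ∂_4, so H_3 ≅ Z.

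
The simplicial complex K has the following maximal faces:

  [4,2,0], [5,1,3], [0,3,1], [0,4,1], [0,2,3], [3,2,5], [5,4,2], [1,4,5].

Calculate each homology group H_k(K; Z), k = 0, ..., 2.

H_0 ≅ Z,  H_1 = 0,  H_2 ≅ Z.

Take the total order 0 < 1 < 2 < 3 < 4 < 5 on the vertex set. Then K (dimension 2) consists of the simplices:

  0-simplices (6): [0], [1], [2], [3], [4], [5]
  1-simplices (12): [0,1], [0,2], [0,3], [0,4], [1,3], [1,4], [1,5], [2,3], [2,4], [2,5], [3,5], [4,5]
  2-simplices (8): [0,1,3], [0,1,4], [0,2,3], [0,2,4], [1,3,5], [1,4,5], [2,3,5], [2,4,5]

so the chain groups are C_0 ≅ Z^6, C_1 ≅ Z^12, C_2 ≅ Z^8.

∂_1: C_1 → C_0 maps an edge to its endpoints' difference, ∂[p,q] = q − p.
This gives a 6×12 integer matrix of rank 5; reducing to Smith normal form yields diagonal entries (1,1,1,1,1).

∂_2: C_2 → C_1 maps a triangle to the signed sum of its edges. For instance
  ∂[0,2,4] = [2,4] − [0,4] + [0,2],
  ∂[0,1,3] = [1,3] − [0,3] + [0,1].
The resulting 12×8 matrix has rank 7, and its Smith normal form has invariant factors (1,1,1,1,1,1,1).

From H_k ≅ ker(∂_k) / im(∂_{k+1}) we obtain:

  H_0: rank C_0 − rank ∂_1 = 6 − 5 = 1, and the invariant factors of ∂_1 are all 1, so H_0 ≅ Z.
  H_1: rank ker ∂_1 − rank ∂_2 = (12 − 5) − 7 = 0, and the invariant factors of ∂_2 are all 1, so H_1 ≅ 0.
  H_2: rank ker ∂_2 − rank ∂_3 = (8 − 7) − 0 = 1, and there is no ∂_3, so H_2 ≅ Z.

(K is a triangulation of the 2-sphere S^2.)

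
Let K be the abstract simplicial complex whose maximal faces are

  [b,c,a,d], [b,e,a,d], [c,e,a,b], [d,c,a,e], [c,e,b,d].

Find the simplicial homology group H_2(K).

K has 5 vertices, 10 edges, 10 triangles, 5 3-simplices.
rank ∂_2 = 6, rank ∂_3 = 4 ⇒ b_2 = 10 − 6 − 4 = 0; all invariant factors of ∂_3 are 1 so no torsion. So H_2 = 0.

H_2 ≅ 0.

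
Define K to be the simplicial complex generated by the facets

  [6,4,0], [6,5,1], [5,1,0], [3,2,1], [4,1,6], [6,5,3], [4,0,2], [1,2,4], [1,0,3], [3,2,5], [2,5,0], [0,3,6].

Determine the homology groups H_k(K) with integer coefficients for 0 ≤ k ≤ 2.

H_0 = Z,  H_1 = Z/2Z,  H_2 = 0.

Fix the vertex order 0 < 1 < 2 < 3 < 4 < 5 < 6 and write every simplex with vertices in increasing order. Then dim K = 2 and the simplices of K are:

  0-simplices (7): [0], [1], [2], [3], [4], [5], [6]
  1-simplices (18): [0,1], [0,2], [0,3], [0,4], [0,5], [0,6], [1,2], [1,3], [1,4], [1,5], [1,6], [2,3], [2,4], [2,5], [3,5], [3,6], [4,6], [5,6]
  2-simplices (12): [0,1,3], [0,1,5], [0,2,4], [0,2,5], [0,3,6], [0,4,6], [1,2,3], [1,2,4], [1,4,6], [1,5,6], [2,3,5], [3,5,6]

so the chain groups are C_0 ≅ Z^7, C_1 ≅ Z^18, C_2 ≅ Z^12.

∂_1: C_1 → C_0 is given by ∂[p,q] = [q] − [p]. For instance
  ∂[2,3] = [3] − [2].
As a 7×18 matrix over Z this has rank 6, with invariant factors (1,1,1,1,1,1).

∂_2: C_2 → C_1 sends each 2-simplex [p,q,r] to [q,r] − [p,r] + [p,q]. For instance
  ∂[0,4,6] = [4,6] − [0,6] + [0,4],
  ∂[0,2,5] = [2,5] − [0,5] + [0,2].
The 18×12 boundary matrix has rank 12 and Smith normal form diag(1,1,1,1,1,1,1,1,1,1,1,2).

Computing H_k = (kernel of ∂_k) / (image of ∂_{k+1}):

  H_0: rank C_0 − rank ∂_1 = 7 − 6 = 1, and the invariant factors of ∂_1 are all 1, so H_0 ≅ Z.
  H_1: rank ker ∂_1 − rank ∂_2 = (18 − 6) − 12 = 0, and ∂_2 has invariant factor 2 > 1, so H_1 ≅ Z/2Z.
  H_2: rank ker ∂_2 − rank ∂_3 = (12 − 12) − 0 = 0, and there is no ∂_3, so H_2 ≅ 0.

As a check, the Euler characteristic is 7 − 18 + 12 = 1, which agrees with 1 − 0 + 0 = 1.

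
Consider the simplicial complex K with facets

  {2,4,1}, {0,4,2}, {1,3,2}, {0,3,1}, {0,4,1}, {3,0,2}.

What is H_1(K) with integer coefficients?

Take the total order 0 < 1 < 2 < 3 < 4 on the vertex set. Then K (dimension 2) consists of the simplices:

  0-simplices (5): [0], [1], [2], [3], [4]
  1-simplices (9): [0,1], [0,2], [0,3], [0,4], [1,2], [1,3], [1,4], [2,3], [2,4]
  2-simplices (6): [0,1,3], [0,1,4], [0,2,3], [0,2,4], [1,2,3], [1,2,4]

Hence C_0 ≅ Z^5, C_1 ≅ Z^9, C_2 ≅ Z^6.

Boundary ∂_1: C_1 → C_0 is given by ∂[p,q] = [q] − [p]. For instance
  ∂[2,4] = [4] − [2].
As a 5×9 matrix over Z this has rank 4, with invariant factors (1,1,1,1).

Boundary ∂_2: C_2 → C_1 maps a triangle to the signed sum of its edges. For instance
  ∂[0,1,4] = [1,4] − [0,4] + [0,1],
  ∂[1,2,4] = [2,4] − [1,4] + [1,2].
The resulting 9×6 matrix has rank 5, and its Smith normal form has invariant factors (1,1,1,1,1).

Now H_k = ker ∂_k / im ∂_{k+1}, so:

  H_1: rank ker ∂_1 − rank ∂_2 = (9 − 4) − 5 = 0, and the invariant factors of ∂_2 are all 1, so H_1 = 0.

H_1 = 0.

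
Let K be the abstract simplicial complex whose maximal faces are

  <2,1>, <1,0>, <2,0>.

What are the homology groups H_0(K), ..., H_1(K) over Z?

Order the vertices as 0 < 1 < 2. Listing each simplex with vertices in this order, K has dimension 1 with simplices:

  0-simplices (3): [0], [1], [2]
  1-simplices (3): [0,1], [0,2], [1,2]

so the chain groups are C_0 ≅ Z^3, C_1 ≅ Z^3.

∂_1: C_1 → C_0 maps an edge to its endpoints' difference, ∂[p,q] = q − p. For instance
  ∂[1,2] = [2] − [1].
The resulting 3×3 matrix has rank 2, and its Smith normal form has invariant factors (1,1).

From H_k ≅ ker(∂_k) / im(∂_{k+1}) we obtain:

  H_0: rank C_0 − rank ∂_1 = 3 − 2 = 1, and the invariant factors of ∂_1 are all 1, so H_0 = Z.
  H_1: rank ker ∂_1 − rank ∂_2 = (3 − 2) − 0 = 1, and there is no ∂_2, so H_1 = Z.

H_0 ≅ Z,  H_1 ≅ Z.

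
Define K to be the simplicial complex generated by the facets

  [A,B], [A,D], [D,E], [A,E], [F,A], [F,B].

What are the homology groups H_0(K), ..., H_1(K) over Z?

H_0 ≅ Z,  H_1 ≅ Z^2.

Order the vertices as A < B < D < E < F. Listing each simplex with vertices in this order, K has dimension 1 with simplices:

  0-simplices (5): A, B, D, E, F
  1-simplices (6): AB, AD, AE, AF, BF, DE

Hence C_0 ≅ Z^5, C_1 ≅ Z^6.

The boundary map ∂_1: C_1 → C_0 maps an edge to its endpoints' difference, ∂[p,q] = q − p.
The 5×6 boundary matrix has rank 4 and Smith normal form diag(1,1,1,1).

Now H_k = ker ∂_k / im ∂_{k+1}, so:

  H_0: rank C_0 − rank ∂_1 = 5 − 4 = 1, and the invariant factors of ∂_1 are all 1, so H_0 ≅ Z.
  H_1: rank ker ∂_1 − rank ∂_2 = (6 − 4) − 0 = 2, and there is no ∂_2, so H_1 ≅ Z^2.

As a check, the Euler characteristic is 5 − 6 = -1, which agrees with 1 − 2 = -1.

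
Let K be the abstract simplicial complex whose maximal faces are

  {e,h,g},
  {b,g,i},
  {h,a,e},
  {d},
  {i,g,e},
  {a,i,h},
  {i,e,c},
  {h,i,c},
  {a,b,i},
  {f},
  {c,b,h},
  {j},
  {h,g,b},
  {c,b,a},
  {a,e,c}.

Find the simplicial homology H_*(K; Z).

Order the vertices as a < b < c < d < e < f < g < h < i < j. Listing each simplex with vertices in this order, K has dimension 2 with simplices:

  0-simplices (10): a, b, c, d, e, f, g, h, i, j
  1-simplices (18): ab, ac, ae, ah, ai, bc, bg, bh, bi, ce, ch, ci, eg, eh, ei, gh, gi, hi
  2-simplices (12): abc, abi, ace, aeh, ahi, bch, bgh, bgi, cei, chi, egh, egi

giving chain groups C_0 ≅ Z^10, C_1 ≅ Z^18, C_2 ≅ Z^12.

∂_1: C_1 → C_0 maps an edge to its endpoints' difference, ∂[p,q] = q − p. For instance
  ∂ei = i − e.
As a 10×18 matrix over Z this has rank 6, with invariant factors (1,1,1,1,1,1).

The boundary map ∂_2: C_2 → C_1 sends each 2-simplex [p,q,r] to [q,r] − [p,r] + [p,q]. For instance
  ∂bgh = gh − bh + bg,
  ∂chi = hi − ci + ch.
The resulting 18×12 matrix has rank 12, and its Smith normal form has invariant factors (1,1,1,1,1,1,1,1,1,1,1,2).

Now H_k = ker ∂_k / im ∂_{k+1}, so:

  H_0: rank C_0 − rank ∂_1 = 10 − 6 = 4, and the invariant factors of ∂_1 are all 1, so H_0 = Z^4.
  H_1: rank ker ∂_1 − rank ∂_2 = (18 − 6) − 12 = 0, and ∂_2 has invariant factor 2 > 1, so H_1 = Z/2.
  H_2: rank ker ∂_2 − rank ∂_3 = (12 − 12) − 0 = 0, and there is no ∂_3, so H_2 = 0.

As a check, the Euler characteristic is 10 − 18 + 12 = 4, which agrees with 4 − 0 + 0 = 4.

H_0 ≅ Z^4,  H_1 ≅ Z/2,  H_2 = 0.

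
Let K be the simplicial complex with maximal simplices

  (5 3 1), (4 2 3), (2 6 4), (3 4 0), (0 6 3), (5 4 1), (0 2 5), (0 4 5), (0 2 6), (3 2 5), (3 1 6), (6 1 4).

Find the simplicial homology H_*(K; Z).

H_0 = Z,  H_1 = Z/2,  H_2 = 0.

K has 7 vertices, 18 edges, 12 triangles.
rank ∂_0 = 0, rank ∂_1 = 6 ⇒ b_0 = 7 − 0 − 6 = 1; all invariant factors of ∂_1 are 1 so no torsion. So H_0 = Z.
rank ∂_1 = 6, rank ∂_2 = 12 ⇒ b_1 = 18 − 6 − 12 = 0; ∂_2 has invariant factor(s) [2] giving torsion. So H_1 = Z/2.
rank ∂_2 = 12, rank ∂_3 = 0 ⇒ b_2 = 12 − 12 − 0 = 0. So H_2 = 0.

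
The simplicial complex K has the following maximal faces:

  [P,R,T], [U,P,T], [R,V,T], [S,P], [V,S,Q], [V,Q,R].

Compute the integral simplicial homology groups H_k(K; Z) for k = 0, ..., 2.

H_0 ≅ Z,  H_1 ≅ Z,  H_2 = 0.

Take the total order P < Q < R < S < T < U < V on the vertex set. Then K (dimension 2) consists of the simplices:

  0-simplices (7): P, Q, R, S, T, U, V
  1-simplices (12): PR, PS, PT, PU, QR, QS, QV, RT, RV, SV, TU, TV
  2-simplices (5): PRT, PTU, QRV, QSV, RTV

so the chain groups are C_0 ≅ Z^7, C_1 ≅ Z^12, C_2 ≅ Z^5.

Boundary ∂_1: C_1 → C_0 maps an edge to its endpoints' difference, ∂[p,q] = q − p.
As a 7×12 matrix over Z this has rank 6, with invariant factors (1,1,1,1,1,1).

Boundary ∂_2: C_2 → C_1 sends each 2-simplex [p,q,r] to [q,r] − [p,r] + [p,q]. For instance
  ∂PTU = TU − PU + PT,
  ∂QSV = SV − QV + QS.
As a 12×5 matrix over Z this has rank 5, with invariant factors (1,1,1,1,1).

Computing H_k = (kernel of ∂_k) / (image of ∂_{k+1}):

  H_0: rank C_0 − rank ∂_1 = 7 − 6 = 1, and the invariant factors of ∂_1 are all 1, so H_0 ≅ Z.
  H_1: rank ker ∂_1 − rank ∂_2 = (12 − 6) − 5 = 1, and the invariant factors of ∂_2 are all 1, so H_1 ≅ Z.
  H_2: rank ker ∂_2 − rank ∂_3 = (5 − 5) − 0 = 0, and there is no ∂_3, so H_2 ≅ 0.

As a check, the Euler characteristic is 7 − 12 + 5 = 0, which agrees with 1 − 1 + 0 = 0.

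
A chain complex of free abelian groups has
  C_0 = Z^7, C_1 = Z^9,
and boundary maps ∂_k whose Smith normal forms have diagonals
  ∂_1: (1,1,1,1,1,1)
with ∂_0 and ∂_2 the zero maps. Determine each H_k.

H_0: b_0 = 7 − 0 − 6 = 1; torsion from ∂_1 factors > 1: none. So H_0 ≅ Z.
H_1: b_1 = 9 − 6 − 0 = 3; torsion from ∂_2 factors > 1: none. So H_1 ≅ Z^3.

H_0 ≅ Z,  H_1 ≅ Z^3.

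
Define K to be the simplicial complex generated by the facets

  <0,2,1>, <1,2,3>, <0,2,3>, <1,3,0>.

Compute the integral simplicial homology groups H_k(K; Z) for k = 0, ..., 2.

H_0 = Z,  H_1 = 0,  H_2 = Z.

Fix the vertex order 0 < 1 < 2 < 3 and write every simplex with vertices in increasing order. Then dim K = 2 and the simplices of K are:

  0-simplices (4): [0], [1], [2], [3]
  1-simplices (6): [0,1], [0,2], [0,3], [1,2], [1,3], [2,3]
  2-simplices (4): [0,1,2], [0,1,3], [0,2,3], [1,2,3]

Hence C_0 ≅ Z^4, C_1 ≅ Z^6, C_2 ≅ Z^4.

∂_1: C_1 → C_0 sends each edge [p,q] (with p < q) to q − p. For instance
  ∂[1,3] = [3] − [1].
The 4×6 boundary matrix has rank 3 and Smith normal form diag(1,1,1).

Boundary ∂_2: C_2 → C_1 sends each 2-simplex [p,q,r] to [q,r] − [p,r] + [p,q]. For instance
  ∂[0,2,3] = [2,3] − [0,3] + [0,2],
  ∂[1,2,3] = [2,3] − [1,3] + [1,2].
The 6×4 boundary matrix has rank 3 and Smith normal form diag(1,1,1).

Computing H_k = (kernel of ∂_k) / (image of ∂_{k+1}):

  H_0: rank C_0 − rank ∂_1 = 4 − 3 = 1, and the invariant factors of ∂_1 are all 1, so H_0 = Z.
  H_1: rank ker ∂_1 − rank ∂_2 = (6 − 3) − 3 = 0, and the invariant factors of ∂_2 are all 1, so H_1 = 0.
  H_2: rank ker ∂_2 − rank ∂_3 = (4 − 3) − 0 = 1, and there is no ∂_3, so H_2 = Z.

As a check, the Euler characteristic is 4 − 6 + 4 = 2, which agrees with 1 − 0 + 1 = 2.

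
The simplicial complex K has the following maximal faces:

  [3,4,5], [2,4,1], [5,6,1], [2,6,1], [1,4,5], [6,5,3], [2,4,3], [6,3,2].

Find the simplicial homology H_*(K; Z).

Order the vertices as 1 < 2 < 3 < 4 < 5 < 6. Listing each simplex with vertices in this order, K has dimension 2 with simplices:

  0-simplices (6): [1], [2], [3], [4], [5], [6]
  1-simplices (12): [1,2], [1,4], [1,5], [1,6], [2,3], [2,4], [2,6], [3,4], [3,5], [3,6], [4,5], [5,6]
  2-simplices (8): [1,2,4], [1,2,6], [1,4,5], [1,5,6], [2,3,4], [2,3,6], [3,4,5], [3,5,6]

giving chain groups C_0 ≅ Z^6, C_1 ≅ Z^12, C_2 ≅ Z^8.

Boundary ∂_1: C_1 → C_0 maps an edge to its endpoints' difference, ∂[p,q] = q − p. For instance
  ∂[2,4] = [4] − [2].
This gives a 6×12 integer matrix of rank 5; reducing to Smith normal form yields diagonal entries (1,1,1,1,1).

The boundary map ∂_2: C_2 → C_1 acts by ∂[p,q,r] = [q,r] − [p,r] + [p,q]. For instance
  ∂[2,3,6] = [3,6] − [2,6] + [2,3],
  ∂[1,2,6] = [2,6] − [1,6] + [1,2].
This gives a 12×8 integer matrix of rank 7; reducing to Smith normal form yields diagonal entries (1,1,1,1,1,1,1).

Computing H_k = (kernel of ∂_k) / (image of ∂_{k+1}):

  H_0: rank C_0 − rank ∂_1 = 6 − 5 = 1, and the invariant factors of ∂_1 are all 1, so H_0 = Z.
  H_1: rank ker ∂_1 − rank ∂_2 = (12 − 5) − 7 = 0, and the invariant factors of ∂_2 are all 1, so H_1 = 0.
  H_2: rank ker ∂_2 − rank ∂_3 = (8 − 7) − 0 = 1, and there is no ∂_3, so H_2 = Z.

As a check, the Euler characteristic is 6 − 12 + 8 = 2, which agrees with 1 − 0 + 1 = 2.
(K is a triangulation of the 2-sphere S^2.)

H_0 ≅ Z,  H_1 = 0,  H_2 ≅ Z.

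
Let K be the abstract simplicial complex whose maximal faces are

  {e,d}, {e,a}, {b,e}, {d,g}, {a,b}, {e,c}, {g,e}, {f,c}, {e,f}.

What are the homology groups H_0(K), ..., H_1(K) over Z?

H_0 ≅ Z,  H_1 ≅ Z^3.

We work with the vertex ordering a < b < c < d < e < f < g. The simplices of K, each written with vertices in increasing order, are:

  0-simplices (7): a, b, c, d, e, f, g
  1-simplices (9): ab, ae, be, ce, cf, de, dg, ef, eg

giving chain groups C_0 ≅ Z^7, C_1 ≅ Z^9.

The boundary map ∂_1: C_1 → C_0 is given by ∂[p,q] = [q] − [p].
As a 7×9 matrix over Z this has rank 6, with invariant factors (1,1,1,1,1,1).

Now H_k = ker ∂_k / im ∂_{k+1}, so:

  H_0: rank C_0 − rank ∂_1 = 7 − 6 = 1, and the invariant factors of ∂_1 are all 1, so H_0 = Z.
  H_1: rank ker ∂_1 − rank ∂_2 = (9 − 6) − 0 = 3, and there is no ∂_2, so H_1 = Z^3.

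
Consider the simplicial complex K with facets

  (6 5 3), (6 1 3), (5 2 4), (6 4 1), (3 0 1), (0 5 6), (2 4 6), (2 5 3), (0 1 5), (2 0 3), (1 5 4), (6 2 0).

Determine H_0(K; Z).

H_0 = Z.

Order the vertices as 0 < 1 < 2 < 3 < 4 < 5 < 6. Listing each simplex with vertices in this order, K has dimension 2 with simplices:

  0-simplices (7): [0], [1], [2], [3], [4], [5], [6]
  1-simplices (18): [0,1], [0,2], [0,3], [0,5], [0,6], [1,3], [1,4], [1,5], [1,6], [2,3], [2,4], [2,5], [2,6], [3,5], [3,6], [4,5], [4,6], [5,6]
  2-simplices (12): [0,1,3], [0,1,5], [0,2,3], [0,2,6], [0,5,6], [1,3,6], [1,4,5], [1,4,6], [2,3,5], [2,4,5], [2,4,6], [3,5,6]

Hence C_0 ≅ Z^7, C_1 ≅ Z^18, C_2 ≅ Z^12.

The boundary map ∂_1: C_1 → C_0 is given by ∂[p,q] = [q] − [p].
As a 7×18 matrix over Z this has rank 6, with invariant factors (1,1,1,1,1,1).

Boundary ∂_2: C_2 → C_1 sends each 2-simplex [p,q,r] to [q,r] − [p,r] + [p,q]. For instance
  ∂[1,4,6] = [4,6] − [1,6] + [1,4],
  ∂[0,1,3] = [1,3] − [0,3] + [0,1].
As a 18×12 matrix over Z this has rank 12, with invariant factors (1,1,1,1,1,1,1,1,1,1,1,2).

Now H_k = ker ∂_k / im ∂_{k+1}, so:

  H_0: rank C_0 − rank ∂_1 = 7 − 6 = 1, and the invariant factors of ∂_1 are all 1, so H_0 ≅ Z.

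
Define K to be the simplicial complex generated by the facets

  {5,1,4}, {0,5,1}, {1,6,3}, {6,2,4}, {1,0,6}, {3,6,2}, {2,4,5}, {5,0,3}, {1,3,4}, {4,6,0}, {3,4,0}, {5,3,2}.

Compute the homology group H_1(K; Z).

We work with the vertex ordering 0 < 1 < 2 < 3 < 4 < 5 < 6. The simplices of K, each written with vertices in increasing order, are:

  0-simplices (7): [0], [1], [2], [3], [4], [5], [6]
  1-simplices (18): [0,1], [0,3], [0,4], [0,5], [0,6], [1,3], [1,4], [1,5], [1,6], [2,3], [2,4], [2,5], [2,6], [3,4], [3,5], [3,6], [4,5], [4,6]
  2-simplices (12): [0,1,5], [0,1,6], [0,3,4], [0,3,5], [0,4,6], [1,3,4], [1,3,6], [1,4,5], [2,3,5], [2,3,6], [2,4,5], [2,4,6]

so the chain groups are C_0 ≅ Z^7, C_1 ≅ Z^18, C_2 ≅ Z^12.

The boundary map ∂_1: C_1 → C_0 sends each edge [p,q] (with p < q) to q − p.
The 7×18 boundary matrix has rank 6 and Smith normal form diag(1,1,1,1,1,1).

Boundary ∂_2: C_2 → C_1 sends each 2-simplex [p,q,r] to [q,r] − [p,r] + [p,q]. For instance
  ∂[1,4,5] = [4,5] − [1,5] + [1,4],
  ∂[2,4,5] = [4,5] − [2,5] + [2,4].
This gives a 18×12 integer matrix of rank 12; reducing to Smith normal form yields diagonal entries (1,1,1,1,1,1,1,1,1,1,1,2).

Computing H_k = (kernel of ∂_k) / (image of ∂_{k+1}):

  H_1: rank ker ∂_1 − rank ∂_2 = (18 − 6) − 12 = 0, and ∂_2 has invariant factor 2 > 1, so H_1 = Z/2.

(K is a triangulation of the real projective plane RP^2.)

H_1 ≅ Z/2.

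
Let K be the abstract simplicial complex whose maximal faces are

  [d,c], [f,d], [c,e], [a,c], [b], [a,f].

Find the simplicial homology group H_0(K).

Take the total order a < b < c < d < e < f on the vertex set. Then K (dimension 1) consists of the simplices:

  0-simplices (6): a, b, c, d, e, f
  1-simplices (5): ac, af, cd, ce, df

Hence C_0 ≅ Z^6, C_1 ≅ Z^5.

∂_1: C_1 → C_0 is given by ∂[p,q] = [q] − [p].
The resulting 6×5 matrix has rank 4, and its Smith normal form has invariant factors (1,1,1,1).

Reading off H_k = ker ∂_k / im ∂_{k+1}:

  H_0: rank C_0 − rank ∂_1 = 6 − 4 = 2, and the invariant factors of ∂_1 are all 1, so H_0 = Z^2.

H_0 ≅ Z^2.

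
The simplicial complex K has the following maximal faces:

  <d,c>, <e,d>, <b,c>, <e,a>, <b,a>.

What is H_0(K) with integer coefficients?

We work with the vertex ordering a < b < c < d < e. The simplices of K, each written with vertices in increasing order, are:

  0-simplices (5): a, b, c, d, e
  1-simplices (5): ab, ae, bc, cd, de

giving chain groups C_0 ≅ Z^5, C_1 ≅ Z^5.

Boundary ∂_1: C_1 → C_0 is given by ∂[p,q] = [q] − [p].
The 5×5 boundary matrix has rank 4 and Smith normal form diag(1,1,1,1).

Reading off H_k = ker ∂_k / im ∂_{k+1}:

  H_0: rank C_0 − rank ∂_1 = 5 − 4 = 1, and the invariant factors of ∂_1 are all 1, so H_0 = Z.

H_0 = Z.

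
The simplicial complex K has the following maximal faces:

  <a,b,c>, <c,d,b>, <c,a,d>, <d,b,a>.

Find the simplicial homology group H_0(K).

H_0 = Z.

Fix the vertex order a < b < c < d and write every simplex with vertices in increasing order. Then dim K = 2 and the simplices of K are:

  0-simplices (4): a, b, c, d
  1-simplices (6): ab, ac, ad, bc, bd, cd
  2-simplices (4): abc, abd, acd, bcd

giving chain groups C_0 ≅ Z^4, C_1 ≅ Z^6, C_2 ≅ Z^4.

∂_1: C_1 → C_0 sends each edge [p,q] (with p < q) to q − p. For instance
  ∂ab = b − a.
The resulting 4×6 matrix has rank 3, and its Smith normal form has invariant factors (1,1,1).

The boundary map ∂_2: C_2 → C_1 maps a triangle to the signed sum of its edges. For instance
  ∂abd = bd − ad + ab,
  ∂acd = cd − ad + ac.
The resulting 6×4 matrix has rank 3, and its Smith normal form has invariant factors (1,1,1).

From H_k ≅ ker(∂_k) / im(∂_{k+1}) we obtain:

  H_0: rank C_0 − rank ∂_1 = 4 − 3 = 1, and the invariant factors of ∂_1 are all 1, so H_0 = Z.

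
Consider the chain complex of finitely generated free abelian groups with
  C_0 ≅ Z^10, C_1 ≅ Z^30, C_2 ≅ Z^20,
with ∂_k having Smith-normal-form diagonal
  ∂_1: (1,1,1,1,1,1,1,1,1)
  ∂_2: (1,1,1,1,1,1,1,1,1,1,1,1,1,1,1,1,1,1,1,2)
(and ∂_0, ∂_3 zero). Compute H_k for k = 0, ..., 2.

H_0: b_0 = 10 − 0 − 9 = 1; torsion from ∂_1 factors > 1: none. So H_0 = Z.
H_1: b_1 = 30 − 9 − 20 = 1; torsion from ∂_2 factors > 1: [2]. So H_1 = Z ⊕ Z/2Z.
H_2: b_2 = 20 − 20 − 0 = 0; torsion from ∂_3 factors > 1: none. So H_2 = 0.

H_0 = Z,  H_1 = Z ⊕ Z/2Z,  H_2 = 0.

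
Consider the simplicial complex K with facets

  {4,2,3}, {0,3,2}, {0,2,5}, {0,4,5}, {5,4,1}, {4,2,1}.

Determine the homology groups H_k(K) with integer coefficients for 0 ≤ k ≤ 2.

We work with the vertex ordering 0 < 1 < 2 < 3 < 4 < 5. The simplices of K, each written with vertices in increasing order, are:

  0-simplices (6): [0], [1], [2], [3], [4], [5]
  1-simplices (12): [0,2], [0,3], [0,4], [0,5], [1,2], [1,4], [1,5], [2,3], [2,4], [2,5], [3,4], [4,5]
  2-simplices (6): [0,2,3], [0,2,5], [0,4,5], [1,2,4], [1,4,5], [2,3,4]

giving chain groups C_0 ≅ Z^6, C_1 ≅ Z^12, C_2 ≅ Z^6.

Boundary ∂_1: C_1 → C_0 is given by ∂[p,q] = [q] − [p]. For instance
  ∂[0,5] = [5] − [0].
This gives a 6×12 integer matrix of rank 5; reducing to Smith normal form yields diagonal entries (1,1,1,1,1).

Boundary ∂_2: C_2 → C_1 sends each 2-simplex [p,q,r] to [q,r] − [p,r] + [p,q]. For instance
  ∂[1,4,5] = [4,5] − [1,5] + [1,4],
  ∂[1,2,4] = [2,4] − [1,4] + [1,2].
This gives a 12×6 integer matrix of rank 6; reducing to Smith normal form yields diagonal entries (1,1,1,1,1,1).

Computing H_k = (kernel of ∂_k) / (image of ∂_{k+1}):

  H_0: rank C_0 − rank ∂_1 = 6 − 5 = 1, and the invariant factors of ∂_1 are all 1, so H_0 ≅ Z.
  H_1: rank ker ∂_1 − rank ∂_2 = (12 − 5) − 6 = 1, and the invariant factors of ∂_2 are all 1, so H_1 ≅ Z.
  H_2: rank ker ∂_2 − rank ∂_3 = (6 − 6) − 0 = 0, and there is no ∂_3, so H_2 ≅ 0.

H_0 = Z,  H_1 = Z,  H_2 = 0.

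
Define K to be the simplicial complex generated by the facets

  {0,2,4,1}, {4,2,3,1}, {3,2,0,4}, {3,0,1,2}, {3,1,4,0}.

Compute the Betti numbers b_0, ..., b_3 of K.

Order the vertices as 0 < 1 < 2 < 3 < 4. Listing each simplex with vertices in this order, K has dimension 3 with simplices:

  0-simplices (5): [0], [1], [2], [3], [4]
  1-simplices (10): [0,1], [0,2], [0,3], [0,4], [1,2], [1,3], [1,4], [2,3], [2,4], [3,4]
  2-simplices (10): [0,1,2], [0,1,3], [0,1,4], [0,2,3], [0,2,4], [0,3,4], [1,2,3], [1,2,4], [1,3,4], [2,3,4]
  3-simplices (5): [0,1,2,3], [0,1,2,4], [0,1,3,4], [0,2,3,4], [1,2,3,4]

giving chain groups C_0 ≅ Z^5, C_1 ≅ Z^10, C_2 ≅ Z^10, C_3 ≅ Z^5.

The boundary map ∂_1: C_1 → C_0 is given by ∂[p,q] = [q] − [p]. For instance
  ∂[0,4] = [4] − [0].
This gives a 5×10 integer matrix of rank 4; reducing to Smith normal form yields diagonal entries (1,1,1,1).

∂_2: C_2 → C_1 sends each 2-simplex [p,q,r] to [q,r] − [p,r] + [p,q]. For instance
  ∂[1,2,3] = [2,3] − [1,3] + [1,2],
  ∂[0,1,2] = [1,2] − [0,2] + [0,1].
The 10×10 boundary matrix has rank 6 and Smith normal form diag(1,1,1,1,1,1).

The boundary map ∂_3: C_3 → C_2 sends each 3-simplex σ to the alternating sum Σ_i (−1)^i (σ with its i-th vertex removed). For instance
  ∂[0,2,3,4] = [2,3,4] − [0,3,4] + [0,2,4] − [0,2,3],
  ∂[0,1,3,4] = [1,3,4] − [0,3,4] + [0,1,4] − [0,1,3].
This gives a 10×5 integer matrix of rank 4; reducing to Smith normal form yields diagonal entries (1,1,1,1).

Now H_k = ker ∂_k / im ∂_{k+1}, so:

  H_0: rank C_0 − rank ∂_1 = 5 − 4 = 1, and the invariant factors of ∂_1 are all 1, so H_0 = Z.
  H_1: rank ker ∂_1 − rank ∂_2 = (10 − 4) − 6 = 0, and the invariant factors of ∂_2 are all 1, so H_1 = 0.
  H_2: rank ker ∂_2 − rank ∂_3 = (10 − 6) − 4 = 0, and the invariant factors of ∂_3 are all 1, so H_2 = 0.
  H_3: rank ker ∂_3 − rank ∂_4 = (5 − 4) − 0 = 1, and there is no ∂_4, so H_3 = Z.

As a check, the Euler characteristic is 5 − 10 + 10 − 5 = 0, which agrees with 1 − 0 + 0 − 1 = 0.

Hence the Betti numbers are b_0 = 1, b_1 = 0, b_2 = 0, b_3 = 1.

b_0 = 1, b_1 = 0, b_2 = 0, b_3 = 1.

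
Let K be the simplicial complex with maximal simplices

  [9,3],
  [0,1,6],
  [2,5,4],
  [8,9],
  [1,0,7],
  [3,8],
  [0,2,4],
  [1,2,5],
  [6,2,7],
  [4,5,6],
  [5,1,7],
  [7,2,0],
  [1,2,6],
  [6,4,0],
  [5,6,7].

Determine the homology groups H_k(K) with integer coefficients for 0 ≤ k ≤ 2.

We work with the vertex ordering 0 < 1 < 2 < 3 < 4 < 5 < 6 < 7 < 8 < 9. The simplices of K, each written with vertices in increasing order, are:

  0-simplices (10): [0], [1], [2], [3], [4], [5], [6], [7], [8], [9]
  1-simplices (21): [0,1], [0,2], [0,4], [0,6], [0,7], [1,2], [1,5], [1,6], [1,7], [2,4], [2,5], [2,6], [2,7], [3,8], [3,9], [4,5], [4,6], [5,6], [5,7], [6,7], [8,9]
  2-simplices (12): [0,1,6], [0,1,7], [0,2,4], [0,2,7], [0,4,6], [1,2,5], [1,2,6], [1,5,7], [2,4,5], [2,6,7], [4,5,6], [5,6,7]

so the chain groups are C_0 ≅ Z^10, C_1 ≅ Z^21, C_2 ≅ Z^12.

The boundary map ∂_1: C_1 → C_0 maps an edge to its endpoints' difference, ∂[p,q] = q − p. For instance
  ∂[4,6] = [6] − [4].
This gives a 10×21 integer matrix of rank 8; reducing to Smith normal form yields diagonal entries (1,1,1,1,1,1,1,1).

∂_2: C_2 → C_1 sends each 2-simplex [p,q,r] to [q,r] − [p,r] + [p,q]. For instance
  ∂[2,6,7] = [6,7] − [2,7] + [2,6],
  ∂[5,6,7] = [6,7] − [5,7] + [5,6].
The 21×12 boundary matrix has rank 12 and Smith normal form diag(1,1,1,1,1,1,1,1,1,1,1,2).

From H_k ≅ ker(∂_k) / im(∂_{k+1}) we obtain:

  H_0: rank C_0 − rank ∂_1 = 10 − 8 = 2, and the invariant factors of ∂_1 are all 1, so H_0 ≅ Z^2.
  H_1: rank ker ∂_1 − rank ∂_2 = (21 − 8) − 12 = 1, and ∂_2 has invariant factor 2 > 1, so H_1 ≅ Z ⊕ Z/2Z.
  H_2: rank ker ∂_2 − rank ∂_3 = (12 − 12) − 0 = 0, and there is no ∂_3, so H_2 ≅ 0.

H_0 ≅ Z^2,  H_1 ≅ Z ⊕ Z/2Z,  H_2 = 0.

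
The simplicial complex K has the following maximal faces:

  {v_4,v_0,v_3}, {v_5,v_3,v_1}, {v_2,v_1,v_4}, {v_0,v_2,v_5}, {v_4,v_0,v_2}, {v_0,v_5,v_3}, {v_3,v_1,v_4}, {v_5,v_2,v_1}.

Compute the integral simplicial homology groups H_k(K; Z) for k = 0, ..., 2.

Order the vertices as v_0 < v_1 < v_2 < v_3 < v_4 < v_5. Listing each simplex with vertices in this order, K has dimension 2 with simplices:

  0-simplices (6): [v_0], [v_1], [v_2], [v_3], [v_4], [v_5]
  1-simplices (12): [v_0,v_2], [v_0,v_3], [v_0,v_4], [v_0,v_5], [v_1,v_2], [v_1,v_3], [v_1,v_4], [v_1,v_5], [v_2,v_4], [v_2,v_5], [v_3,v_4], [v_3,v_5]
  2-simplices (8): [v_0,v_2,v_4], [v_0,v_2,v_5], [v_0,v_3,v_4], [v_0,v_3,v_5], [v_1,v_2,v_4], [v_1,v_2,v_5], [v_1,v_3,v_4], [v_1,v_3,v_5]

Hence C_0 ≅ Z^6, C_1 ≅ Z^12, C_2 ≅ Z^8.

Boundary ∂_1: C_1 → C_0 sends each edge [p,q] (with p < q) to q − p.
The resulting 6×12 matrix has rank 5, and its Smith normal form has invariant factors (1,1,1,1,1).

Boundary ∂_2: C_2 → C_1 maps a triangle to the signed sum of its edges. For instance
  ∂[v_0,v_2,v_5] = [v_2,v_5] − [v_0,v_5] + [v_0,v_2],
  ∂[v_0,v_2,v_4] = [v_2,v_4] − [v_0,v_4] + [v_0,v_2].
This gives a 12×8 integer matrix of rank 7; reducing to Smith normal form yields diagonal entries (1,1,1,1,1,1,1).

From H_k ≅ ker(∂_k) / im(∂_{k+1}) we obtain:

  H_0: rank C_0 − rank ∂_1 = 6 − 5 = 1, and the invariant factors of ∂_1 are all 1, so H_0 = Z.
  H_1: rank ker ∂_1 − rank ∂_2 = (12 − 5) − 7 = 0, and the invariant factors of ∂_2 are all 1, so H_1 = 0.
  H_2: rank ker ∂_2 − rank ∂_3 = (8 − 7) − 0 = 1, and there is no ∂_3, so H_2 = Z.

As a check, the Euler characteristic is 6 − 12 + 8 = 2, which agrees with 1 − 0 + 1 = 2.
(K is a triangulation of the 2-sphere S^2.)

H_0 = Z,  H_1 = 0,  H_2 = Z.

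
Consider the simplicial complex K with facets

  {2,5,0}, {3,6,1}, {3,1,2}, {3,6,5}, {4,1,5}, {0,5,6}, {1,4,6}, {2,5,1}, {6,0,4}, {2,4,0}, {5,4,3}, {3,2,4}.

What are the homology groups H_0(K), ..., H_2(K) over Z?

H_0 ≅ Z,  H_1 ≅ Z_2,  H_2 = 0.

K has 7 vertices, 18 edges, 12 triangles.
rank ∂_0 = 0, rank ∂_1 = 6 ⇒ b_0 = 7 − 0 − 6 = 1; all invariant factors of ∂_1 are 1 so no torsion. So H_0 = Z.
rank ∂_1 = 6, rank ∂_2 = 12 ⇒ b_1 = 18 − 6 − 12 = 0; ∂_2 has invariant factor(s) [2] giving torsion. So H_1 = Z_2.
rank ∂_2 = 12, rank ∂_3 = 0 ⇒ b_2 = 12 − 12 − 0 = 0. So H_2 = 0.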